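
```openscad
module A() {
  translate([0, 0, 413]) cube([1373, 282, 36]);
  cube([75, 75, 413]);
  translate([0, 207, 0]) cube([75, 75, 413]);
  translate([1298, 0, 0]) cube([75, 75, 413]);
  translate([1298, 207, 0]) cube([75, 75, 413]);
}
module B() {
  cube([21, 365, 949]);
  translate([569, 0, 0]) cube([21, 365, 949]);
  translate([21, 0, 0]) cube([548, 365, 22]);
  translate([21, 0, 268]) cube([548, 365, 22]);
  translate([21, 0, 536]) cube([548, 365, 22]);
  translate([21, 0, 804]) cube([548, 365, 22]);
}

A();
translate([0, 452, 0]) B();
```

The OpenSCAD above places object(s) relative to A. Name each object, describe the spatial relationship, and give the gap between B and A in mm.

A is a bench. B is a bookshelf. The bookshelf is on the floor beside the bench on its +y side. The gap between the bookshelf and the bench is 170 mm.

The bookshelf's nearest face is 170 mm from the bench's +y face.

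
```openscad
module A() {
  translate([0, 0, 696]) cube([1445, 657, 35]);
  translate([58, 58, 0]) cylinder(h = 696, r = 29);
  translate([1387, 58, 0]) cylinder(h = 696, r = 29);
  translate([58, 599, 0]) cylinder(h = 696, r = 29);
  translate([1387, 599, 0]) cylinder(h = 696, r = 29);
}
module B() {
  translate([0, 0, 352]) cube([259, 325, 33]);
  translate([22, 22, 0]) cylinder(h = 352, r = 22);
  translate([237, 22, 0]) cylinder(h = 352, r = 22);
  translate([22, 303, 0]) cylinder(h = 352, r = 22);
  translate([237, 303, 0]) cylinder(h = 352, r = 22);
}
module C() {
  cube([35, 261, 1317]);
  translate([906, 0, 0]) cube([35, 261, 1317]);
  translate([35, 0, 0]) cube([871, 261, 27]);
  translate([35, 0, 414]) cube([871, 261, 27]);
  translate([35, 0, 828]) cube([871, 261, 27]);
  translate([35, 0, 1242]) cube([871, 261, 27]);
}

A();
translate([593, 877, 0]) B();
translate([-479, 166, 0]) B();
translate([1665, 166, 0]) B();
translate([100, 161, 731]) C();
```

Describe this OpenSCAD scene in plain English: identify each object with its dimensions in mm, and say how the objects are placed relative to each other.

A is a table with a 1445×657 mm rectangular top, 35 mm thick, top surface at z = 731 mm, supported by four round legs of 58 mm diameter, each leg's bounding box inset 29 mm from the nearest pair of top edges, running from the floor.

B is a four-legged stool. The seat is 259×325 mm, 33 mm thick, top at z = 385 mm. It stands on four round legs, each 44 mm in diameter, from z = 0 to the seat underside, each leg's axis is inset half a diameter from the nearest pair of seat edges (so the leg's bounding box is flush with the corner).

C is a bookshelf 941 mm wide overall, 261 mm deep and 1317 mm tall. The two sides are 35 mm thick vertical panels. 4 horizontal shelves of 27 mm thickness span between the inner faces of the sides; the lowest shelf sits on the floor and shelves are stacked with a clear vertical gap of 387 mm between each pair.

Three stools sit around the table at the +y, −x, +x sides. The bookshelf is on top of the table.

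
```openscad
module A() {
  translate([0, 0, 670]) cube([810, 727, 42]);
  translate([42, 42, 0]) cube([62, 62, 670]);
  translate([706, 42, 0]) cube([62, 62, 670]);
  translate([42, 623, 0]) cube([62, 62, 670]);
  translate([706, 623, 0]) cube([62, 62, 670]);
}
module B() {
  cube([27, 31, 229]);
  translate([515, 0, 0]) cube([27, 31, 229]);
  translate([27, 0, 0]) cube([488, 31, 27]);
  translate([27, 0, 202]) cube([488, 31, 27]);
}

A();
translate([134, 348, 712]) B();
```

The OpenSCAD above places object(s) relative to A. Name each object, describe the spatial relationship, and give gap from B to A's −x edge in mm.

The picture frame's min-x is at 134; the table's min-x is 0; gap = 134 mm.

A is a table. B is a picture frame. The picture frame is on top of the table, centred. The gap from the picture frame to the table's −x edge is 134 mm.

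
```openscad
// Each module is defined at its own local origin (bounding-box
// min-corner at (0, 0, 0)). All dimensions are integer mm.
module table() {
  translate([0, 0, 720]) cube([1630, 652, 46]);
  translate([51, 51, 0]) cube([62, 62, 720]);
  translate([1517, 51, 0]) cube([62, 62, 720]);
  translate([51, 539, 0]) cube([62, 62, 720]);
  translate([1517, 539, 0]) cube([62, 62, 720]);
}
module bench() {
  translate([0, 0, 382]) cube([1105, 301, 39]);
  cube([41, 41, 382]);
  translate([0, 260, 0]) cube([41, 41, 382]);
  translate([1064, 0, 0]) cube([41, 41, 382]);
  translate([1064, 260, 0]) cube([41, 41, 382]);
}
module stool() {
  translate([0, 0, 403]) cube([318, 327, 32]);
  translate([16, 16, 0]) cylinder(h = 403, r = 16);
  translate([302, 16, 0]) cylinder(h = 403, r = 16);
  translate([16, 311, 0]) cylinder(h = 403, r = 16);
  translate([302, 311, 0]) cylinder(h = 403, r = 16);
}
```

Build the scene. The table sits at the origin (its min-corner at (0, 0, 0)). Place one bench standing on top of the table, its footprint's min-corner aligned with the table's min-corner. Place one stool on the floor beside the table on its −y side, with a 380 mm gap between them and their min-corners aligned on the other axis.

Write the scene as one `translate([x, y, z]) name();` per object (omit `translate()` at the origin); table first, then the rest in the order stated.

table();
translate([0, 0, 766]) bench();
translate([0, -707, 0]) stool();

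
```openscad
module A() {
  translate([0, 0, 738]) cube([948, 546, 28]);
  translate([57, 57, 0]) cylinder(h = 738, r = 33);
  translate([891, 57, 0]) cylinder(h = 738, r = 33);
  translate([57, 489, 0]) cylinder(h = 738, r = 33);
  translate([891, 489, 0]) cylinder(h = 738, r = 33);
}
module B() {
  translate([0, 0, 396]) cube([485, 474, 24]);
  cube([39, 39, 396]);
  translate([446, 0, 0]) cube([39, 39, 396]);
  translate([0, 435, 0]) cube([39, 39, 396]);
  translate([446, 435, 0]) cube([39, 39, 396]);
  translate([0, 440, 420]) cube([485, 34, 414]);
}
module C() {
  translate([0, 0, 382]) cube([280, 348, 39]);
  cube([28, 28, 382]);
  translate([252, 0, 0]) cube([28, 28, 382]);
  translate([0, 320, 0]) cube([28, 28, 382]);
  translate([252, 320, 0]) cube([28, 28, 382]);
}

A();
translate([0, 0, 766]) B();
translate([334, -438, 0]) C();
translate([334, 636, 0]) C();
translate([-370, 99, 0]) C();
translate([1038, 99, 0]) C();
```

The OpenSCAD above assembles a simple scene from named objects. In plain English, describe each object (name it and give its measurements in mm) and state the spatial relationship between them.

A is a table: top 948 mm (x) × 546 mm (y), 28 mm thick, upper face at z = 766 mm, on four round legs of 66 mm diameter, each leg's bounding box inset 24 mm from the nearest pair of top edges, running from z = 0 to the bottom of the top.

B is a chair: 485×474 mm seat, 24 mm thick, top at z = 420 mm, on four 39 mm square corner legs flush with the seat edges. A 34 mm thick backrest slab spans the full seat width, extending 414 mm above the seat top, its back face flush with the seat's +y edge.

C is a four-legged stool. The seat is 280×348 mm, 39 mm thick, top at z = 421 mm. It stands on four square legs, each 28×28 mm in cross-section, from z = 0 to the seat underside, each flush with a corner of the seat.

The chair is on top of the table. Four stools sit around the table at the −y, +y, −x, +x sides.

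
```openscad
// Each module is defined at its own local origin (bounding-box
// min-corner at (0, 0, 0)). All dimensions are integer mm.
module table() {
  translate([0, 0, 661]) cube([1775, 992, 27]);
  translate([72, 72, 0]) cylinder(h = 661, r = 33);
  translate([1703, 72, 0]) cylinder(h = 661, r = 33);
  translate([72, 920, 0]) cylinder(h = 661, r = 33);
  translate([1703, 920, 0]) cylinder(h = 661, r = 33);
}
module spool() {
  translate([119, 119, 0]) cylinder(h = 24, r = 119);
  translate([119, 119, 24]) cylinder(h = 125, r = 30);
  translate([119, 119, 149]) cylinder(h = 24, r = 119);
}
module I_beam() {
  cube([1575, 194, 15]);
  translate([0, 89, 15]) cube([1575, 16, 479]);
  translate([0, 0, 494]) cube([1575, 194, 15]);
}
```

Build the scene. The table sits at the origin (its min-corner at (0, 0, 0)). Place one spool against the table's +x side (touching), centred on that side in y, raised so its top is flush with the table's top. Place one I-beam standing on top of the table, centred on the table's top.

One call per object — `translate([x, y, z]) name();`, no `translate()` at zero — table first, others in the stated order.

table();
translate([1775, 377, 515]) spool();
translate([100, 399, 688]) I_beam();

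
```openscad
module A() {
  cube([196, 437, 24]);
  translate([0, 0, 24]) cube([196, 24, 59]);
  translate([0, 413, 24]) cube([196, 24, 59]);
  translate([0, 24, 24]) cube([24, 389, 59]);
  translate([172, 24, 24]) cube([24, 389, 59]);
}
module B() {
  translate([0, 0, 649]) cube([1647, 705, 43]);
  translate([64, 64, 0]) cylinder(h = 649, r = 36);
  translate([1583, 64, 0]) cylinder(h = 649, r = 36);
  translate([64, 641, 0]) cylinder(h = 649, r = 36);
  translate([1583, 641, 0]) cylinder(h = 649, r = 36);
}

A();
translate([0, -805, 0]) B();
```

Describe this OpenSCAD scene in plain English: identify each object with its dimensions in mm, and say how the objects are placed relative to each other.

A is an open storage box with external size 196×437×83 mm and wall thickness 24 mm (the base is also 24 mm thick). The base covers the whole footprint; the four walls stand on the base, with the y-facing walls full-width and the x-facing walls fitting between their inner faces.

B is a table: top 1647 mm (x) × 705 mm (y), 43 mm thick, upper face at z = 692 mm, on four round legs of 72 mm diameter, each leg's bounding box inset 28 mm from the nearest pair of top edges, running from z = 0 to the bottom of the top.

The table is on the floor beside the open box on its −y side.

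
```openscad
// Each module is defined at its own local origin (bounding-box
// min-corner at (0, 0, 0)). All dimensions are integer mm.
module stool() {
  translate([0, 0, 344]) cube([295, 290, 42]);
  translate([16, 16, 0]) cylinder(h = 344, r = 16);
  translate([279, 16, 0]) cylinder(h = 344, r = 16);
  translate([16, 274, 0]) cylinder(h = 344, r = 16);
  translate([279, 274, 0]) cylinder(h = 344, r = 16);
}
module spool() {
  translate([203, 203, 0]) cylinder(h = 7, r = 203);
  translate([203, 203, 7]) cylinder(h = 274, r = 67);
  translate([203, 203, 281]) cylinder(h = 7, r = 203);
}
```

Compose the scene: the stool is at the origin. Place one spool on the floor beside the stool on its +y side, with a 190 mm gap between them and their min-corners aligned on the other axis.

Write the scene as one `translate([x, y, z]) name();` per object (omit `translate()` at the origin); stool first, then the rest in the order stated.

stool();
translate([0, 480, 0]) spool();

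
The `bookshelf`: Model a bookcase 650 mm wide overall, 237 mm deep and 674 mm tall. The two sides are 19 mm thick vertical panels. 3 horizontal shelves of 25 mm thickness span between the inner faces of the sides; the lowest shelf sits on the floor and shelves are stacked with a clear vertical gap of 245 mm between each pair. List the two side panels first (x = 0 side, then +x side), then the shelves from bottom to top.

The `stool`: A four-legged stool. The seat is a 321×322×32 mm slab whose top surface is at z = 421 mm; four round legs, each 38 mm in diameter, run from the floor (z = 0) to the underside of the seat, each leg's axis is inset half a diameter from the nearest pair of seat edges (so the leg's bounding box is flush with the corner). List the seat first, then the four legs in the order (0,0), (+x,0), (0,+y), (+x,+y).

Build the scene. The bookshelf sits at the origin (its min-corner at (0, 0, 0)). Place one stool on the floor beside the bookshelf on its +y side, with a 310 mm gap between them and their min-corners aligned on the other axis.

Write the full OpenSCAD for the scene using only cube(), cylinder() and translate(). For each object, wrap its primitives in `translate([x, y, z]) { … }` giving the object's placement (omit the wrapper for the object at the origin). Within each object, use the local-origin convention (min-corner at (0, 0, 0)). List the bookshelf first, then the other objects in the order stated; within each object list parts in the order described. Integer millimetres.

cube([19, 237, 674]);
translate([631, 0, 0]) cube([19, 237, 674]);
translate([19, 0, 0]) cube([612, 237, 25]);
translate([19, 0, 270]) cube([612, 237, 25]);
translate([19, 0, 540]) cube([612, 237, 25]);
translate([0, 547, 0]) {
  translate([0, 0, 389]) cube([321, 322, 32]);
  translate([19, 19, 0]) cylinder(h = 389, r = 19);
  translate([302, 19, 0]) cylinder(h = 389, r = 19);
  translate([19, 303, 0]) cylinder(h = 389, r = 19);
  translate([302, 303, 0]) cylinder(h = 389, r = 19);
}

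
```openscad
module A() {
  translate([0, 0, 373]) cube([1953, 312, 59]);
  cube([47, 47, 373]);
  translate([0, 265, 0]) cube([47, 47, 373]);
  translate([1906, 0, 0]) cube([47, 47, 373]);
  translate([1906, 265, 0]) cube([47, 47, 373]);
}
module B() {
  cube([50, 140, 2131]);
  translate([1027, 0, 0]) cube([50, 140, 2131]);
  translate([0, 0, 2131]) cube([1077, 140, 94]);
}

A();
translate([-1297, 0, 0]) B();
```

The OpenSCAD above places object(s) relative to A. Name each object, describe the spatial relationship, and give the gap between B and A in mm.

The door frame's nearest face is 220 mm from the bench's −x face.

A is a bench. B is a door frame. The door frame is on the floor beside the bench on its −x side. The gap between the door frame and the bench is 220 mm.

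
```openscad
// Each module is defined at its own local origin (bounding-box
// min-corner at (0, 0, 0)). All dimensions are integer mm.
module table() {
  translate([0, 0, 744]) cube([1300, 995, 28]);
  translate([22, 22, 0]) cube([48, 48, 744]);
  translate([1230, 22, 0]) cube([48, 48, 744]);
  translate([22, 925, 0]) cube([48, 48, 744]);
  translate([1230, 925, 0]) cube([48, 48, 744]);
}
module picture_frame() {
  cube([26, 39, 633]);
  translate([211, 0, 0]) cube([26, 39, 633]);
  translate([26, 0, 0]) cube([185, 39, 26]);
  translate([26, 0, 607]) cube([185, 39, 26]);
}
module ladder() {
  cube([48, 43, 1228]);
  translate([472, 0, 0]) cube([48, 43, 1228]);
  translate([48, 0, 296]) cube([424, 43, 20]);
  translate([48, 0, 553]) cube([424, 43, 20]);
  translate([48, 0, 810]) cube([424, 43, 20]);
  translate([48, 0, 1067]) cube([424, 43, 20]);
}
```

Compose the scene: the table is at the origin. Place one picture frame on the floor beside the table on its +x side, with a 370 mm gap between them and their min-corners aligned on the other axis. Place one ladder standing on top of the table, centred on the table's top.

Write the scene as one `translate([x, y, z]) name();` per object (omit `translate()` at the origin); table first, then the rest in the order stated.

table();
translate([1670, 0, 0]) picture_frame();
translate([390, 476, 772]) ladder();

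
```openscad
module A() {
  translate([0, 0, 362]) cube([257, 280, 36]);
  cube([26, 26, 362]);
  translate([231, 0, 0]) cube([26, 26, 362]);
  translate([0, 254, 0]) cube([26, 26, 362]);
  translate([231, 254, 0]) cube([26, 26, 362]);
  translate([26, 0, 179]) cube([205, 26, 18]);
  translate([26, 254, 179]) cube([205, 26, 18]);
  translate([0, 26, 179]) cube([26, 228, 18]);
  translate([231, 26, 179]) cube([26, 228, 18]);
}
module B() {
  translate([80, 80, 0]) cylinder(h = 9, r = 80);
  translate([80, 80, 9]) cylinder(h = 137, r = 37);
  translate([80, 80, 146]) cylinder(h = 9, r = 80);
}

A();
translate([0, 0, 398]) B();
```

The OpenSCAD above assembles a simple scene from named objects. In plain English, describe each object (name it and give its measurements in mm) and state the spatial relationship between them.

A is a four-legged stool. The seat is 257×280 mm, 36 mm thick, top at z = 398 mm. It stands on four square legs, each 26×26 mm in cross-section, from z = 0 to the seat underside, each flush with a corner of the seat. Four stretchers, 26 mm wide and 18 mm tall, connect adjacent legs with their undersides at z = 179 mm, each running between the inner faces of the legs it joins and aligned with the legs' outer faces on the other axis.

B is a spool: two coaxial disc flanges of radius 80 mm and thickness 9 mm, joined by a core cylinder of radius 37 mm and height 137 mm. The lower flange rests on z = 0 and the three cylinders share a vertical axis.

The spool is on top of the stool.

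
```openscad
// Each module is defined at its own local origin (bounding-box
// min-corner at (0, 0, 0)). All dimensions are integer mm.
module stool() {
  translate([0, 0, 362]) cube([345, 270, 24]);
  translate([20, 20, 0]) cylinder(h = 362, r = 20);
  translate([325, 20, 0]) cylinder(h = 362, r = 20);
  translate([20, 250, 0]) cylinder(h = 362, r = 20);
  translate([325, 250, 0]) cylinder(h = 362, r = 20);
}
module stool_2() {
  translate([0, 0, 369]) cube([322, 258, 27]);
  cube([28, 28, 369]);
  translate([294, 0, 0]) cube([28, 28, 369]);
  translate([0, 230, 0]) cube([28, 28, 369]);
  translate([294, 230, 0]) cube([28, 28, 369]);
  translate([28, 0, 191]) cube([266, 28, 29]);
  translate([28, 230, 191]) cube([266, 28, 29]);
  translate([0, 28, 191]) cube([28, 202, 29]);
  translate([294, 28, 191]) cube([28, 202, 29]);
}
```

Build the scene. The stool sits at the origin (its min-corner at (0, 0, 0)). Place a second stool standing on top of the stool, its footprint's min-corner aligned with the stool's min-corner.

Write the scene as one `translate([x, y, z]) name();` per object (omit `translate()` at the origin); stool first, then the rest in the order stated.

stool();
translate([0, 0, 386]) stool_2();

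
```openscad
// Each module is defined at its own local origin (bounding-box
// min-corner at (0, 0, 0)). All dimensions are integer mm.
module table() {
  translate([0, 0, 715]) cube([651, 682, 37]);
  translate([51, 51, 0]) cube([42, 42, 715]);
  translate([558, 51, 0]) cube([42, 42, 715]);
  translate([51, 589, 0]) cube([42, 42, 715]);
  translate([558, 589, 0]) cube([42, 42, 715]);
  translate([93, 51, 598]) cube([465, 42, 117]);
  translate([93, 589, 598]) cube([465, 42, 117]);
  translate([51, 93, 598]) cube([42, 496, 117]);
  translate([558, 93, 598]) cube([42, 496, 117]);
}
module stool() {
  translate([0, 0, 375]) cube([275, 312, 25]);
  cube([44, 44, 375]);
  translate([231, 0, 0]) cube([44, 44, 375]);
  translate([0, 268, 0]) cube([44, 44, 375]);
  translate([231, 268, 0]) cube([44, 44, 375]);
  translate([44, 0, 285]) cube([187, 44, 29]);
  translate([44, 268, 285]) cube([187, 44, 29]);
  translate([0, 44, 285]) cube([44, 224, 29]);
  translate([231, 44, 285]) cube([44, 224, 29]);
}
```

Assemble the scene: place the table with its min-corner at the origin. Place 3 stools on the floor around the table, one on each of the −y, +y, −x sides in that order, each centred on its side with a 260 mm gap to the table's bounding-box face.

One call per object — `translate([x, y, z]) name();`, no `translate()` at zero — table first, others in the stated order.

table();
translate([188, -572, 0]) stool();
translate([188, 942, 0]) stool();
translate([-535, 185, 0]) stool();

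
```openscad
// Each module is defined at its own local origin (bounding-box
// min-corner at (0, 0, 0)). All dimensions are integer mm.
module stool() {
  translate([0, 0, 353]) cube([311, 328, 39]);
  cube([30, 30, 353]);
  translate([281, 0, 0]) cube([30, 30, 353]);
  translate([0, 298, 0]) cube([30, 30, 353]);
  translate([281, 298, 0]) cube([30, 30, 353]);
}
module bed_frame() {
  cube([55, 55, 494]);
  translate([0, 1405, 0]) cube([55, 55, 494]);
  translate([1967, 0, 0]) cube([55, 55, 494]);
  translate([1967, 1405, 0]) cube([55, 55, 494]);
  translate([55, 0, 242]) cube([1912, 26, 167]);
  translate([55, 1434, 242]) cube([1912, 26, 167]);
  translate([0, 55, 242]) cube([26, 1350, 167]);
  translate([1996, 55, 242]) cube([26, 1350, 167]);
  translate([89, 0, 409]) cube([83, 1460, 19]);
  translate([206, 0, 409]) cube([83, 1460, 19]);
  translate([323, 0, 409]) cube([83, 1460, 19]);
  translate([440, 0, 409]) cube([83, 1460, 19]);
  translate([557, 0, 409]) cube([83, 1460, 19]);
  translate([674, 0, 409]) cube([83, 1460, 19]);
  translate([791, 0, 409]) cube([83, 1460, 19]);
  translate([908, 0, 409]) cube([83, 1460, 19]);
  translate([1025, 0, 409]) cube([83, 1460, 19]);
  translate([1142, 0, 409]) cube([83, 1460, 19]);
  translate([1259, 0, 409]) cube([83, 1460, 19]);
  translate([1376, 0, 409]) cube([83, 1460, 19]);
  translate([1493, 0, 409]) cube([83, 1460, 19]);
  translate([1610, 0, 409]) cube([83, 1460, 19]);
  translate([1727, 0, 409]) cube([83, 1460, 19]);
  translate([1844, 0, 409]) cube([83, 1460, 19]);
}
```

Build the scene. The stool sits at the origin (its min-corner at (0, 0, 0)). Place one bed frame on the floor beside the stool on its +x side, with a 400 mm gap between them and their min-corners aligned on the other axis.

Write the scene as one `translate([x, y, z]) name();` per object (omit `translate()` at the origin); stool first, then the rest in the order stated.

stool();
translate([711, 0, 0]) bed_frame();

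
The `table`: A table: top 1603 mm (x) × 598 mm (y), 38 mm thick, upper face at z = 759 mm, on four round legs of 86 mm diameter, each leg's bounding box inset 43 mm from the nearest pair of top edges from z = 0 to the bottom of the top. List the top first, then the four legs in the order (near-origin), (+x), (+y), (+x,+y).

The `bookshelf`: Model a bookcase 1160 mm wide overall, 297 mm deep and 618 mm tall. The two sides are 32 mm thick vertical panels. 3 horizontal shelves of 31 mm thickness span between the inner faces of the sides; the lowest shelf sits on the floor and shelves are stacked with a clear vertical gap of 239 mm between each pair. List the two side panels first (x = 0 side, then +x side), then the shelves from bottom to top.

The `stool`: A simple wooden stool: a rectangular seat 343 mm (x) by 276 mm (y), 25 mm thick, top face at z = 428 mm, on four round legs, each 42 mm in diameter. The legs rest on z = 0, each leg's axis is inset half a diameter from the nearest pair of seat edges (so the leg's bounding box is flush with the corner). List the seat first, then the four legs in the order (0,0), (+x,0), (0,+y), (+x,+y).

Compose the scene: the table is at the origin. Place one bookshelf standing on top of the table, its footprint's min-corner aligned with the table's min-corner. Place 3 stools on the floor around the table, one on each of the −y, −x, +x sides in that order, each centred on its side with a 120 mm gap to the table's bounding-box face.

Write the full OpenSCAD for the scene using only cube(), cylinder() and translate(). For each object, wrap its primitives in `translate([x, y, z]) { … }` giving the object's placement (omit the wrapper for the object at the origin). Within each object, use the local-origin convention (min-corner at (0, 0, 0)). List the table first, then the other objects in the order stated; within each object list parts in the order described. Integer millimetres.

translate([0, 0, 721]) cube([1603, 598, 38]);
translate([86, 86, 0]) cylinder(h = 721, r = 43);
translate([1517, 86, 0]) cylinder(h = 721, r = 43);
translate([86, 512, 0]) cylinder(h = 721, r = 43);
translate([1517, 512, 0]) cylinder(h = 721, r = 43);
translate([0, 0, 759]) {
  cube([32, 297, 618]);
  translate([1128, 0, 0]) cube([32, 297, 618]);
  translate([32, 0, 0]) cube([1096, 297, 31]);
  translate([32, 0, 270]) cube([1096, 297, 31]);
  translate([32, 0, 540]) cube([1096, 297, 31]);
}
translate([630, -396, 0]) {
  translate([0, 0, 403]) cube([343, 276, 25]);
  translate([21, 21, 0]) cylinder(h = 403, r = 21);
  translate([322, 21, 0]) cylinder(h = 403, r = 21);
  translate([21, 255, 0]) cylinder(h = 403, r = 21);
  translate([322, 255, 0]) cylinder(h = 403, r = 21);
}
translate([-463, 161, 0]) {
  translate([0, 0, 403]) cube([343, 276, 25]);
  translate([21, 21, 0]) cylinder(h = 403, r = 21);
  translate([322, 21, 0]) cylinder(h = 403, r = 21);
  translate([21, 255, 0]) cylinder(h = 403, r = 21);
  translate([322, 255, 0]) cylinder(h = 403, r = 21);
}
translate([1723, 161, 0]) {
  translate([0, 0, 403]) cube([343, 276, 25]);
  translate([21, 21, 0]) cylinder(h = 403, r = 21);
  translate([322, 21, 0]) cylinder(h = 403, r = 21);
  translate([21, 255, 0]) cylinder(h = 403, r = 21);
  translate([322, 255, 0]) cylinder(h = 403, r = 21);
}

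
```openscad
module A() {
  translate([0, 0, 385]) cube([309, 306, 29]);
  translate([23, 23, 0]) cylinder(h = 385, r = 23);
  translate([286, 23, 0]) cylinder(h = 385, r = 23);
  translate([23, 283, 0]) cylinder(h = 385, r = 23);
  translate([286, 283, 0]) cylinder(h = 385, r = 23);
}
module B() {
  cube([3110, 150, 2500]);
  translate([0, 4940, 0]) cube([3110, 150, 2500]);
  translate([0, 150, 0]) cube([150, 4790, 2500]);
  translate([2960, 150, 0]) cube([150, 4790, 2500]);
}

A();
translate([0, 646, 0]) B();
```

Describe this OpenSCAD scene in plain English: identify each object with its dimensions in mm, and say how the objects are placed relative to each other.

A is a four-legged stool. The seat is 309×306 mm, 29 mm thick, top at z = 414 mm. It stands on four round legs, each 46 mm in diameter, from z = 0 to the seat underside, each leg's axis is inset half a diameter from the nearest pair of seat edges (so the leg's bounding box is flush with the corner).

B is the wall frame of a small rectangular building: four walls, each 2500 mm tall and 150 mm thick, enclosing a footprint 3110 mm (x) by 5090 mm (y) outside-to-outside, with no floor or roof. The front and back walls (the −y and +y sides) span the full width; the two side walls fit between them.

The house frame is on the floor beside the stool on its +y side.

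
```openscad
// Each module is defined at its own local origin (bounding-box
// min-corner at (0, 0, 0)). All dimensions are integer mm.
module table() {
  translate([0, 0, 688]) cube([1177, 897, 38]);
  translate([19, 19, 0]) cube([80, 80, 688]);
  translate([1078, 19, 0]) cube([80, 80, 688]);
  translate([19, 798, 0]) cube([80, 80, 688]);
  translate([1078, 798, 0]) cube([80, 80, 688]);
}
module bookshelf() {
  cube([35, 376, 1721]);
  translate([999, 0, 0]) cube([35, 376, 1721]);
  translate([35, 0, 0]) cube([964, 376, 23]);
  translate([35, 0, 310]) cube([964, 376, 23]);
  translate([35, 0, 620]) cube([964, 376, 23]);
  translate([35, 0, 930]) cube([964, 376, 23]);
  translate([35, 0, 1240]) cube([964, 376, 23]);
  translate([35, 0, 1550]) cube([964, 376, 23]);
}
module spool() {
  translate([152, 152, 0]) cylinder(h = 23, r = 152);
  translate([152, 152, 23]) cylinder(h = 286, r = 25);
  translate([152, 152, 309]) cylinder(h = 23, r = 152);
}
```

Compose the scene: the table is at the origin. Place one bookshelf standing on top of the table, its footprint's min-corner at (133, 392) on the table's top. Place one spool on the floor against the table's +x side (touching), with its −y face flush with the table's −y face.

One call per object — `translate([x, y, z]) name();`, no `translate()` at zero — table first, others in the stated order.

table();
translate([133, 392, 726]) bookshelf();
translate([1177, 0, 0]) spool();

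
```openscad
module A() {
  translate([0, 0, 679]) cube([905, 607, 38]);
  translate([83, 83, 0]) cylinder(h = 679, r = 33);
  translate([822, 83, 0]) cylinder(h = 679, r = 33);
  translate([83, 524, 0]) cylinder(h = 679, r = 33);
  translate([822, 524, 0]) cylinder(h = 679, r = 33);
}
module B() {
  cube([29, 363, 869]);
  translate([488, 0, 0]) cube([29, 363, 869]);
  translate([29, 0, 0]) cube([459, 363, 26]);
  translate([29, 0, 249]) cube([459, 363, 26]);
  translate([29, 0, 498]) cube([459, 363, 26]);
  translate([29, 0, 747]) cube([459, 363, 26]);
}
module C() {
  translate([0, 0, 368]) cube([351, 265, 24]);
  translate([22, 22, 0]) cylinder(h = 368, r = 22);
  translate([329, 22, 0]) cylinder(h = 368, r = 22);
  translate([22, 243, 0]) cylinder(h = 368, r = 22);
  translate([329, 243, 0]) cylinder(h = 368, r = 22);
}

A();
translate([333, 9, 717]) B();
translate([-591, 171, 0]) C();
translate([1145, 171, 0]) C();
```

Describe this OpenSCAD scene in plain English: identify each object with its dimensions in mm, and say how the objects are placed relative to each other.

A is a rectangular dining table. The top is 905×607×38 mm with its upper surface at z = 717 mm. It stands on four round legs of 66 mm diameter, each leg's bounding box inset 50 mm from the nearest pair of top edges, running from the floor to the underside of the top.

B is a bookshelf 517 mm wide overall, 363 mm deep and 869 mm tall. The two sides are 29 mm thick vertical panels. 4 horizontal shelves of 26 mm thickness span between the inner faces of the sides; the lowest shelf sits on the floor and shelves are stacked with a clear vertical gap of 223 mm between each pair.

C is a simple wooden stool: a rectangular seat 351 mm (x) by 265 mm (y), 24 mm thick, top face at z = 392 mm, on four round legs, each 44 mm in diameter. The legs rest on z = 0, each leg's axis is inset half a diameter from the nearest pair of seat edges (so the leg's bounding box is flush with the corner).

The bookshelf is on top of the table. Two stools sit around the table at the −x, +x sides.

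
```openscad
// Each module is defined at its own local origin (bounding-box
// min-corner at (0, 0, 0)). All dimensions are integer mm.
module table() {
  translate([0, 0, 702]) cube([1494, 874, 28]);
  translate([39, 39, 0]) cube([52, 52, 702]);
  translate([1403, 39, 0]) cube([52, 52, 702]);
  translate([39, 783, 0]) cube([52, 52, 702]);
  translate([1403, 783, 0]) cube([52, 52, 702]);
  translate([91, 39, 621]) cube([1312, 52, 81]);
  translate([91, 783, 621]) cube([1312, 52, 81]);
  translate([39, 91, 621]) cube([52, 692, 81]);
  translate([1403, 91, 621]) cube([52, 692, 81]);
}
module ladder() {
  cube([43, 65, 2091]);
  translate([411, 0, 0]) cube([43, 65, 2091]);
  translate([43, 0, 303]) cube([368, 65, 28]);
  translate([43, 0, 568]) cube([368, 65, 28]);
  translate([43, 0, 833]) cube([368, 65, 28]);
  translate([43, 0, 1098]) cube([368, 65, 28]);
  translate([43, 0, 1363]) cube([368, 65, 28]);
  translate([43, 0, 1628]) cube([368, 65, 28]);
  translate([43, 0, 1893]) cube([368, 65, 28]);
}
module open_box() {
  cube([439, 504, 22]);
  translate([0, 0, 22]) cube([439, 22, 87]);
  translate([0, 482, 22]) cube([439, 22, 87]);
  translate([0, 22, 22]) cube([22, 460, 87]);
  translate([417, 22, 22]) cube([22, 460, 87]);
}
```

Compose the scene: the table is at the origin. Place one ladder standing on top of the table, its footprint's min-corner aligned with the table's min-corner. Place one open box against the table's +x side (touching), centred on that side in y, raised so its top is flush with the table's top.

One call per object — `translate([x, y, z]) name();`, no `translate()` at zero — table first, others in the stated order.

table();
translate([0, 0, 730]) ladder();
translate([1494, 185, 621]) open_box();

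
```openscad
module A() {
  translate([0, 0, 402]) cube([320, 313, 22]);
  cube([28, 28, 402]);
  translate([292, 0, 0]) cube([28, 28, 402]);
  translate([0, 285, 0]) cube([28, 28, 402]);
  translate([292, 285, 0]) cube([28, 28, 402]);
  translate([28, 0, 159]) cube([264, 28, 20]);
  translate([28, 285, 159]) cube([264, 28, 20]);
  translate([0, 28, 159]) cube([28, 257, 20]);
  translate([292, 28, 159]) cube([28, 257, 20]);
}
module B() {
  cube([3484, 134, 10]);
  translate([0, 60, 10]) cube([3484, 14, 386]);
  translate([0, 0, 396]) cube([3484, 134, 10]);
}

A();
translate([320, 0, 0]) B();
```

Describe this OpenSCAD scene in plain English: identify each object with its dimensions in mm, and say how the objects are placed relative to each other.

A is a four-legged stool. The seat is 320×313 mm, 22 mm thick, top at z = 424 mm. It stands on four square legs, each 28×28 mm in cross-section, from z = 0 to the seat underside, each flush with a corner of the seat. Four stretchers, 28 mm wide and 20 mm tall, connect adjacent legs with their undersides at z = 159 mm, each running between the inner faces of the legs it joins and aligned with the legs' outer faces on the other axis.

B is an I-beam lying along x, 3484 mm long. Overall section height 406 mm. Two flanges 134 mm wide (y) and 10 mm thick, one on the floor and one at the top; a web 14 mm thick runs between them, centred on the flange width.

The I-beam is against the stool's +x side, with their −y faces flush.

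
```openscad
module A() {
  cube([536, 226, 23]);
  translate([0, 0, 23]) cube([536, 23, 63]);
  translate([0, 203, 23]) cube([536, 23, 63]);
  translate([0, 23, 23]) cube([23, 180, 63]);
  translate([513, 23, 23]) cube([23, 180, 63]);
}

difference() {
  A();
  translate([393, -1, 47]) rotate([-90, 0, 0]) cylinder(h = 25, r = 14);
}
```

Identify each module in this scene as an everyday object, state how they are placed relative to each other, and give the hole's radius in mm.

A is an open box. The open box has a circular hole through its front wall. The hole's radius is 14 mm.

The subtracted cylinder has r = 14 mm.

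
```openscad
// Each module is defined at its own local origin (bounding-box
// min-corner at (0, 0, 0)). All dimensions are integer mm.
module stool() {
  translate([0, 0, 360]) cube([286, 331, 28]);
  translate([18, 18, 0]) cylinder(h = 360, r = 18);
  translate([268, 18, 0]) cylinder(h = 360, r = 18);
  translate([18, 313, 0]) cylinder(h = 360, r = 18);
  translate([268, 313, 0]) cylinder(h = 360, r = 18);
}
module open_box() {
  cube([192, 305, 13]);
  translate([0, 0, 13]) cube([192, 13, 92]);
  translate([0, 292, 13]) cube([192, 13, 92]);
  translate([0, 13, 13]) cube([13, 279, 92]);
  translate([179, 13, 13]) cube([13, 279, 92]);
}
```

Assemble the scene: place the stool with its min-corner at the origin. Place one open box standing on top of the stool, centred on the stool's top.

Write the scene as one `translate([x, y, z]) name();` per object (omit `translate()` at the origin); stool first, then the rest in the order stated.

stool();
translate([47, 13, 388]) open_box();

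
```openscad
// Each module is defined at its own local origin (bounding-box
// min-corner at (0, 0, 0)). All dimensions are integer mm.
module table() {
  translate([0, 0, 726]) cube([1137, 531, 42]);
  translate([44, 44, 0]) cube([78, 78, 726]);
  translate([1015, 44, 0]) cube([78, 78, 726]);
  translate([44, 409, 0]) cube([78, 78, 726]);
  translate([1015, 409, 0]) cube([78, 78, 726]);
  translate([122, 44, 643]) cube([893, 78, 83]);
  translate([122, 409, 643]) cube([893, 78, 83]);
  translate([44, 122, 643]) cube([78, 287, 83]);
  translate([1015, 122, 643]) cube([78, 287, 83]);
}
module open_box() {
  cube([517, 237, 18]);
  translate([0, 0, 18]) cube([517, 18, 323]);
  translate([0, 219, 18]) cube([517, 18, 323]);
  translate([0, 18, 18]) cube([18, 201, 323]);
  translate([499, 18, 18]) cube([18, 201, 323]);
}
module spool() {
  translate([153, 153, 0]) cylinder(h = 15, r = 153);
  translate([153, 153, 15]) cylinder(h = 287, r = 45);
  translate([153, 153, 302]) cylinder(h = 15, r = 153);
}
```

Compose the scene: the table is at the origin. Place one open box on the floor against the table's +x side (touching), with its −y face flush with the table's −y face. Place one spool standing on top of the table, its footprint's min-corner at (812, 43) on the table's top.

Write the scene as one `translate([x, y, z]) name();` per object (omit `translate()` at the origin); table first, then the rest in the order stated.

table();
translate([1137, 0, 0]) open_box();
translate([812, 43, 768]) spool();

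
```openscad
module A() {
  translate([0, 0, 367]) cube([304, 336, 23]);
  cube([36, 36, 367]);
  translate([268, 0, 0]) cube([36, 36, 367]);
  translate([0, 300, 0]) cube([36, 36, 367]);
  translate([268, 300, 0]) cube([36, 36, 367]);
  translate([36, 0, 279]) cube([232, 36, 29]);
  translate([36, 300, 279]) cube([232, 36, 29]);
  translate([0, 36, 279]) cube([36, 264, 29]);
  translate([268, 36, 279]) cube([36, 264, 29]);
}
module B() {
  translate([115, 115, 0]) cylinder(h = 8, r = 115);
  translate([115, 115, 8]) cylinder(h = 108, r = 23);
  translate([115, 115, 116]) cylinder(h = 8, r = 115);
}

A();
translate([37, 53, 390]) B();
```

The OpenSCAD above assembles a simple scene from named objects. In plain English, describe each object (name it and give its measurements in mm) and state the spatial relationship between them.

A is a simple wooden stool: a rectangular seat 304 mm (x) by 336 mm (y), 23 mm thick, top face at z = 390 mm, on four square legs, each 36×36 mm in cross-section. The legs rest on z = 0, each flush with a corner of the seat. Four stretchers, 36 mm wide and 29 mm tall, connect adjacent legs with their undersides at z = 279 mm, each running between the inner faces of the legs it joins and aligned with the legs' outer faces on the other axis.

B is a spool: two coaxial disc flanges of radius 115 mm and thickness 8 mm, joined by a core cylinder of radius 23 mm and height 108 mm. The lower flange rests on z = 0 and the three cylinders share a vertical axis.

The spool is on top of the stool, centred.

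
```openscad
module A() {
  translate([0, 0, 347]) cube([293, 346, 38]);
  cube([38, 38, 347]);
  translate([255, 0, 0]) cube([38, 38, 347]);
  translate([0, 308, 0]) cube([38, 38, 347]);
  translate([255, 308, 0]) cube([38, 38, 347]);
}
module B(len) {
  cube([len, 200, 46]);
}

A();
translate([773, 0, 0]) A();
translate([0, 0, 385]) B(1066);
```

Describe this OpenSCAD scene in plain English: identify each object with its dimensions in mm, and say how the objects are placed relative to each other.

A is a four-legged stool. The seat is a 293×346×38 mm slab whose top surface is at z = 385 mm; four square legs, each 38×38 mm in cross-section, run from the floor (z = 0) to the underside of the seat, each flush with a corner of the seat.

B is a rectangular beam 1066 mm long (x), 200 mm deep (y), 46 mm thick (z).

The beam spans the tops of two stools placed 480 mm apart, resting at z = 385 mm.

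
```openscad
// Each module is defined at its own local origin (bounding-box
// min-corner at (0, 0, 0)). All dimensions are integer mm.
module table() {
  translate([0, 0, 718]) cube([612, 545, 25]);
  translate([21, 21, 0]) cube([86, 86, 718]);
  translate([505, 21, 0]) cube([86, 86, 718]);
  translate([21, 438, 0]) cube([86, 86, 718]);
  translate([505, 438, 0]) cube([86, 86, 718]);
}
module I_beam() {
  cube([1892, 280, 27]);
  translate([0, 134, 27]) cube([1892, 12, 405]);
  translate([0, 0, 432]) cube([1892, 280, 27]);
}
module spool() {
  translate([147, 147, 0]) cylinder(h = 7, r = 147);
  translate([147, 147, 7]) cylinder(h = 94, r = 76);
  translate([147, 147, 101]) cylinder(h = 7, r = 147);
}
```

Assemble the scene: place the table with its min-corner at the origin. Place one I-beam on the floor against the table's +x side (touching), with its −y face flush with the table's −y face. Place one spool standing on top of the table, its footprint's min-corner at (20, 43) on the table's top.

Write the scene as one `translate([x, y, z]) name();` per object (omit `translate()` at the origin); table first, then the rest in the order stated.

table();
translate([612, 0, 0]) I_beam();
translate([20, 43, 743]) spool();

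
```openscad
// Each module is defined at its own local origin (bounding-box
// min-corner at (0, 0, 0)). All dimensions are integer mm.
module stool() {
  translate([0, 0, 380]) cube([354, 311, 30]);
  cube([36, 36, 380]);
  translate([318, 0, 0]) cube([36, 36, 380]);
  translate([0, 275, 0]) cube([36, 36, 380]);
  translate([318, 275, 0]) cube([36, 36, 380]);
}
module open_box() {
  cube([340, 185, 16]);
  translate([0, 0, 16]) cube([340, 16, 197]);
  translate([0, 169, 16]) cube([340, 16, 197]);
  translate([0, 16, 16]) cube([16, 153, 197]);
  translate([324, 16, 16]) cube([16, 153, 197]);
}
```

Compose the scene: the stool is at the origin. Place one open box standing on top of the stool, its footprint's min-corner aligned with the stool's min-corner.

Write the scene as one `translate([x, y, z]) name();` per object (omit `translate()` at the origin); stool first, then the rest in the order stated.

stool();
translate([0, 0, 410]) open_box();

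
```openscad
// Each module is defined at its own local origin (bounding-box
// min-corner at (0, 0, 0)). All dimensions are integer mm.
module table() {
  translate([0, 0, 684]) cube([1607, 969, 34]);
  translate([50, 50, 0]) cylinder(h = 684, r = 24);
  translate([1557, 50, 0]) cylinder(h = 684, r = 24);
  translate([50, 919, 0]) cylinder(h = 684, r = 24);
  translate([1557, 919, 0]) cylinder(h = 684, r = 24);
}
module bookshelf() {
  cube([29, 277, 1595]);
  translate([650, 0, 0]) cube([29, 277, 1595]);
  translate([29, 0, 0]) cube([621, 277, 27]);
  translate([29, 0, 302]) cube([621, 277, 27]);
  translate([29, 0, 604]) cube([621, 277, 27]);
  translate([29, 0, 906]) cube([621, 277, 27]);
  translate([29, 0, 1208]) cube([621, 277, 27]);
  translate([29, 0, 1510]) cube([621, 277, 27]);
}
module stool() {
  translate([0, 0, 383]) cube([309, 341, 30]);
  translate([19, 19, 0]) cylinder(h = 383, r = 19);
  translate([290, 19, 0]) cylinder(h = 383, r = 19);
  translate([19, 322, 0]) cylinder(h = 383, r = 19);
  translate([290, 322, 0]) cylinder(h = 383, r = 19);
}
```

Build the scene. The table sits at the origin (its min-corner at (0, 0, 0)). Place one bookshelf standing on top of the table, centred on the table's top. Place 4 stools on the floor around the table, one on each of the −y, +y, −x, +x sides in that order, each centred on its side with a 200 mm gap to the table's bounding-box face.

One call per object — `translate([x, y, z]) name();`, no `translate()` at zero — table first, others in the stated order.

table();
translate([464, 346, 718]) bookshelf();
translate([649, -541, 0]) stool();
translate([649, 1169, 0]) stool();
translate([-509, 314, 0]) stool();
translate([1807, 314, 0]) stool();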